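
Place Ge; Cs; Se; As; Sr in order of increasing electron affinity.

Sr < Cs < As < Ge < Se

EA tends to increase across a period and decrease down a group, though the pattern is less regular than for IE or radius.
Neither a single period nor a single group — weigh both effects.
Cs > Sr: this pair runs against the simple trend — see the exception note.
As > Cs: relative to Cs, both the across-period and down-group shifts push As's electron affinity up.
Ge > As: this pair runs against the simple trend — see the exception note.
Se > Ge: both are in period 4; the period trend gives Se the larger value.
Note the exception: Cs has a higher electron affinity than Sr, contrary to the simple trend — adding an electron to Sr (ns²) has to open a new, higher-energy np subshell, which is unfavourable.
Note the exception: Ge has a higher electron affinity than As, contrary to the simple trend — adding an electron to As's half-filled 4p³ is unfavourable, so Ge (4p²) has the more exothermic EA.
Approximate values (kJ/mol): Ge 119, As 78, Se 195, Sr 5, Cs 46.
So from lowest to highest: Sr < Cs < As < Ge < Se.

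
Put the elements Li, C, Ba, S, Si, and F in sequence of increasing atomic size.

F < C < S < Si < Li < Ba

Li is in period 2, group 1; C is in period 2, group 14; F is in period 2, group 17; Si is in period 3, group 14; S is in period 3, group 16; Ba is in period 6, group 2.
Atomic radius shrinks across a period as nuclear charge pulls the same shell inward, and grows down a group as new shells are added.
These span different periods and groups, so the two trends combine.
C > F: both are in period 2; the period trend gives C the larger value.
S > C: period and group pull opposite ways; the down-group shift dominates (103 vs 75 pm).
Si > S: Si lies to the left of S in period 3, so the across-period effect alone puts Si larger.
Li > Si: the two effects oppose for this pair; the across-period effect wins (133 vs 116 pm).
Ba > Li: period and group pull opposite ways; the down-group shift dominates (196 vs 133 pm).
For reference (pm): Li 133, C 75, F 64, Si 116, S 103, Ba 196.
So from smallest to largest: F < C < S < Si < Li < Ba.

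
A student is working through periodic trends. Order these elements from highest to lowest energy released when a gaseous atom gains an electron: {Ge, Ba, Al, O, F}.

F > O > Ge > Al > Ba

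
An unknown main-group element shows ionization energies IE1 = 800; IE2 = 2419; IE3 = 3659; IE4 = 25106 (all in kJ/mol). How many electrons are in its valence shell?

3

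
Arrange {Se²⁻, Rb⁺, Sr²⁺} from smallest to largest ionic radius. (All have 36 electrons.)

Sr²⁺ < Rb⁺ < Se²⁻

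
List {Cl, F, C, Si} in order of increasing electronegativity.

Si < C < Cl < F

C is in period 2, group 14; F is in period 2, group 17; Si is in period 3, group 14; Cl is in period 3, group 17.
Electronegativity increases across a period and decreases down a group, tracking effective nuclear charge and atomic size.
Neither a single period nor a single group — weigh both effects.
C > Si: they share group 14; the group trend gives C the larger value.
Cl > C: period and group pull opposite ways; the across-period shift dominates (3.16 vs 2.55).
F > Cl: they share group 17; the group trend gives F the larger value.
Approximate values (Pauling): C 2.55, F 3.98, Si 1.90, Cl 3.16.
So from lowest to highest: Si < C < Cl < F.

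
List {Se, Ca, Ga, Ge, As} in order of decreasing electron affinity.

Se > Ge > As > Ga > Ca

Ca is in period 4, group 2; Ga is in period 4, group 13; Ge is in period 4, group 14; As is in period 4, group 15; Se is in period 4, group 16.
EA tends to increase across a period and decrease down a group, though the pattern is less regular than for IE or radius.
All lie in period 4; the across-period trend (electron affinity increases left to right) applies, with the exception below.
Note the exception: Ge has a higher electron affinity than As, contrary to the simple trend — adding an electron to As's half-filled 4p³ is unfavourable, so Ge (4p²) has the more exothermic EA.
Approximate values (kJ/mol): Ca 2, Ga 29, Ge 119, As 78, Se 195.
So from highest to lowest: Se > Ge > As > Ga > Ca.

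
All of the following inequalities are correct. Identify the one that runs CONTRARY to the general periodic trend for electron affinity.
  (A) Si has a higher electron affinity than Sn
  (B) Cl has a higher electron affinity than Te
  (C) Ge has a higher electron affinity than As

The general trend: electron affinity increases across a period and decreases down a group.
(A) Si (period 3, group 14) vs Sn (period 5, group 14): the stated order agrees with the simple trend.
(B) Cl (period 3, group 17) vs Te (period 5, group 16): the stated order agrees with the simple trend.
(C) Ge (period 4, group 14) vs As (period 4, group 15): the stated order contradicts the simple trend.
The exception is (C): adding an electron to As's half-filled 4p³ is unfavourable, so Ge (4p²) has the more exothermic EA.

(C)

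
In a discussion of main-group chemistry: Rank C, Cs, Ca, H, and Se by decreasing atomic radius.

Moving right in a period, electrons are added to the same shell under a stronger nuclear pull, so atoms get smaller; moving down, a new shell is opened and atoms get larger.
Here both period and group differ, so the two effects have to be weighed against each other.
C > H: period and group pull opposite ways; the down-group shift dominates (75 vs 32 pm).
Se > C: the two effects oppose for this pair; the down-group effect wins (116 vs 75 pm).
Ca > Se: both are in period 4; the period trend gives Ca the larger value.
Cs > Ca: relative to Ca, both the across-period and down-group shifts push Cs's atomic radius up.
Approximate values (pm): H 32, C 75, Ca 171, Se 116, Cs 232.
So from largest to smallest: Cs > Ca > Se > C > H.

Cs > Ca > Se > C > H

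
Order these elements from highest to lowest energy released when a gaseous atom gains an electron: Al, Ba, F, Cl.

Cl > F > Al > Ba

F is in period 2, group 17; Al is in period 3, group 13; Cl is in period 3, group 17; Ba is in period 6, group 2.
EA tends to increase across a period and decrease down a group, though the pattern is less regular than for IE or radius.
These span different periods and groups, so the two trends combine.
Al > Ba: relative to Ba, both the across-period and down-group shifts push Al's electron affinity up.
F > Al: both effects reinforce here, so F is clearly the higher of the two.
Cl > F: this pair runs against the simple trend — see the exception note.
Note the exception: Cl has a higher electron affinity than F, contrary to the simple trend — F's small 2p subshell makes the incoming electron feel strong e⁻–e⁻ repulsion, so Cl actually releases more energy on gaining an electron.
For reference (kJ/mol): F 328, Al 42, Cl 349, Ba 14.
So from highest to lowest: Cl > F > Al > Ba.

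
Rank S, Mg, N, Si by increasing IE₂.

After 1 electron has been removed, what remains? S⁺ still has 5 valence electrons; Mg⁺ still has 1 valence electron; N⁺ still has 4 valence electrons; Si⁺ still has 3 valence electrons.
All are still removing valence electrons, so compare the +1 ions as you would atoms: IE_2 generally rises across a period (higher Z_eff) and falls down a group (larger shell), subject to the usual subshell exceptions.
Valence configurations: S⁺ [Ne]3s²3p³, Mg⁺ [Ne]3s¹, N⁺ [He]2s²2p², Si⁺ [Ne]3s²3p¹.
Approximate IE_2 values (kJ/mol): S 2252, Mg 1451, N 2856, Si 1577.
Putting it together, IE_2: Mg < Si < S < N.

Mg < Si < S < N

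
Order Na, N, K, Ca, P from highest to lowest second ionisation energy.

After 1 electron has been removed, what remains? Na⁺ is the bare [Ne] core; N⁺ still has 4 valence electrons; K⁺ is the bare [Ar] core; Ca⁺ still has 1 valence electron; P⁺ still has 4 valence electrons.
Breaking into a closed-shell core is much more expensive than removing a leftover valence electron — K and Na have the largest IE_2 here.
Valence configurations: N⁺ [He]2s²2p², Ca⁺ [Ar]4s¹, P⁺ [Ne]3s²3p².
Tabulated IE_2 (kJ/mol): Na 4562, N 2856, K 3052, Ca 1145, P 1907.
Hence IE_2: Ca < P < N < K < Na.

Na > K > N > P > Ca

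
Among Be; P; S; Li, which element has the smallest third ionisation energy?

After 2 electrons have been removed, what remains? Be²⁺ is the bare [He] core; P²⁺ still has 3 valence electrons; S²⁺ still has 4 valence electrons; Li²⁺ is already 1 electron into the core.
Breaking into a closed-shell core is much more expensive than removing a leftover valence electron — Li and Be have the largest IE_3 here.
Valence configurations: P²⁺ [Ne]3s²3p¹, S²⁺ [Ne]3s²3p².
Approximate IE_3 values (kJ/mol): Be 14849, P 2914, S 3357, Li 11815.
So the third ionization energies run P < S < Li < Be.

P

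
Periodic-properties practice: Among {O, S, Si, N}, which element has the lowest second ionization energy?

After 1 electron has been removed, what remains? O⁺ still has 5 valence electrons; S⁺ still has 5 valence electrons; Si⁺ still has 3 valence electrons; N⁺ still has 4 valence electrons.
All are still removing valence electrons, so compare the +1 ions as you would atoms: IE_2 generally rises across a period (higher Z_eff) and falls down a group (larger shell), subject to the usual subshell exceptions.
Valence configurations: O⁺ [He]2s²2p³, S⁺ [Ne]3s²3p³, Si⁺ [Ne]3s²3p¹, N⁺ [He]2s²2p².
The numbers (kJ/mol): O 3388, S 2252, Si 1577, N 2856.
So the second ionization energies run Si < S < N < O.

Si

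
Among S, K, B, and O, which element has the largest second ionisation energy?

Consider each +1 ion: S⁺ still has 5 valence electrons; K⁺ is the bare [Ar] core; B⁺ still has 2 valence electrons; O⁺ still has 5 valence electrons.
Usually core removal costs more than valence removal, but here the competition is close: a tightly held n=2 valence electron can cost more to remove than an n=3 core electron, so the actual values have to decide it.
Valence configurations: S⁺ [Ne]3s²3p³, B⁺ [He]2s², O⁺ [He]2s²2p³.
Tabulated IE_2 (kJ/mol): S 2252, K 3052, B 2427, O 3388.
Overall IE_2 order: S < B < K < O.

O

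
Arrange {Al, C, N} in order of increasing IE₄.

C < N < Al

The fourth ionization energy removes an electron from the +3 ion. For each element: Al³⁺ is the bare [Ne] core; C³⁺ still has 1 valence electron; N³⁺ still has 2 valence electrons.
Core electrons are held far more tightly than valence electrons, so Al tops the IE_4 order.
Valence configurations: C³⁺ [He]2s¹, N³⁺ [He]2s².
Tabulated IE_4 (kJ/mol): Al 11577, C 6223, N 7475.
Overall IE_4 order: C < N < Al.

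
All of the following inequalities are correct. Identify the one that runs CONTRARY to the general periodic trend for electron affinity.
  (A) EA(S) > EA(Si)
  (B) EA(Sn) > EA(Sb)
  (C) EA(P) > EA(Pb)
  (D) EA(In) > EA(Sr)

The general trend: electron affinity increases across a period and decreases down a group.
(A) S (period 3, group 16) vs Si (period 3, group 14): the stated order agrees with the simple trend.
(B) Sn (period 5, group 14) vs Sb (period 5, group 15): the stated order contradicts the simple trend.
(C) P (period 3, group 15) vs Pb (period 6, group 14): the stated order agrees with the simple trend.
(D) In (period 5, group 13) vs Sr (period 5, group 2): the stated order agrees with the simple trend.
The exception is (B): adding an electron to Sb's half-filled 5p³ is unfavourable, so Sn has the more exothermic EA.

(B)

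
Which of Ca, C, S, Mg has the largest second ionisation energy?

C

The second ionization energy removes an electron from the +1 ion. For each element: Ca⁺ still has 1 valence electron; C⁺ still has 3 valence electrons; S⁺ still has 5 valence electrons; Mg⁺ still has 1 valence electron.
All are still removing valence electrons, so compare the +1 ions as you would atoms: IE_2 generally rises across a period (higher Z_eff) and falls down a group (larger shell), subject to the usual subshell exceptions.
Valence configurations: Ca⁺ [Ar]4s¹, C⁺ [He]2s²2p¹, S⁺ [Ne]3s²3p³, Mg⁺ [Ne]3s¹.
The numbers (kJ/mol): Ca 1145, C 2353, S 2252, Mg 1451.
So the second ionization energies run Ca < Mg < S < C.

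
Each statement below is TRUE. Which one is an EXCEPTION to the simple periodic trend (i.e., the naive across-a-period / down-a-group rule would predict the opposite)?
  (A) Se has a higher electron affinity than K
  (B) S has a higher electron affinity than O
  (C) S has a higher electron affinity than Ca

The general trend: electron affinity increases across a period and decreases down a group.
(A) Se (period 4, group 16) vs K (period 4, group 1): the stated order agrees with the simple trend.
(B) S (period 3, group 16) vs O (period 2, group 16): the stated order contradicts the simple trend.
(C) S (period 3, group 16) vs Ca (period 4, group 2): the stated order agrees with the simple trend.
The exception is (B): the compact 2p subshell of O repels the added electron more than S's larger 3p does.

(B)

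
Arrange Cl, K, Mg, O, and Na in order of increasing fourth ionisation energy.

Cl < K < O < Na < Mg

The fourth ionization energy removes an electron from the +3 ion. For each element: Cl³⁺ still has 4 valence electrons; K³⁺ is already 2 electrons into the core; Mg³⁺ is already 1 electron into the core; O³⁺ still has 3 valence electrons; Na³⁺ is already 2 electrons into the core.
Usually core removal costs more than valence removal, but here the competition is close: a tightly held n=2 valence electron can cost more to remove than an n=3 core electron, so the actual values have to decide it.
Valence configurations: Cl³⁺ [Ne]3s²3p², O³⁺ [He]2s²2p¹.
Approximate IE_4 values (kJ/mol): Cl 5159, K 5877, Mg 10543, O 7469, Na 9543.
Hence IE_4: Cl < K < O < Na < Mg.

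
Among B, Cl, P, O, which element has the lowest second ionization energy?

Consider each +1 ion: B⁺ still has 2 valence electrons; Cl⁺ still has 6 valence electrons; P⁺ still has 4 valence electrons; O⁺ still has 5 valence electrons.
All are still removing valence electrons, so compare the +1 ions as you would atoms: IE_2 generally rises across a period (higher Z_eff) and falls down a group (larger shell), subject to the usual subshell exceptions.
Valence configurations: B⁺ [He]2s², Cl⁺ [Ne]3s²3p⁴, P⁺ [Ne]3s²3p², O⁺ [He]2s²2p³.
The numbers (kJ/mol): B 2427, Cl 2298, P 1907, O 3388.
Hence IE_2: P < Cl < B < O.

P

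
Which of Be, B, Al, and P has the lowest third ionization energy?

IE_3 is the cost of taking one more electron from the +2 cation: Be²⁺ is the bare [He] core; B²⁺ still has 1 valence electron; Al²⁺ still has 1 valence electron; P²⁺ still has 3 valence electrons.
Breaking into a closed-shell core is much more expensive than removing a leftover valence electron — Be has the largest IE_3 here.
Valence configurations: B²⁺ [He]2s¹, Al²⁺ [Ne]3s¹, P²⁺ [Ne]3s²3p¹.
Approximate IE_3 values (kJ/mol): Be 14849, B 3660, Al 2745, P 2914.
So the third ionization energies run Al < P < B < Be.

Al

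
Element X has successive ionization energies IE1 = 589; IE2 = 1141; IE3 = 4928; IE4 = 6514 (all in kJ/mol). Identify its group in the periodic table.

Group 2

Look for the largest jump between consecutive ionization energies: IE3/IE2 ≈ 4.3, far larger than any earlier ratio.
That jump marks the point where a core electron is being removed. So the atom has 2 valence electrons.
A main-group element with 2 valence electrons is in group 2.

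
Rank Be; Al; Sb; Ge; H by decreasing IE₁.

H > Be > Sb > Ge > Al

H is in period 1, group 1; Be is in period 2, group 2; Al is in period 3, group 13; Ge is in period 4, group 14; Sb is in period 5, group 15.
Removing the outermost electron gets harder across a period and easier down a group.
A diagonal step moves right (one effect) and down (the opposite effect) at once.
Ge > Al: the two effects oppose for this pair; the across-period effect wins (762 vs 578 kJ/mol).
Sb > Ge: period and group pull opposite ways; the across-period shift dominates (831 vs 762 kJ/mol).
Be > Sb: period and group pull opposite ways; the down-group shift dominates (900 vs 831 kJ/mol).
H > Be: period and group pull opposite ways; the down-group shift dominates (1312 vs 900 kJ/mol).
Approximate values (kJ/mol): H 1312, Be 900, Al 578, Ge 762, Sb 831.
So from highest to lowest: H > Be > Sb > Ge > Al.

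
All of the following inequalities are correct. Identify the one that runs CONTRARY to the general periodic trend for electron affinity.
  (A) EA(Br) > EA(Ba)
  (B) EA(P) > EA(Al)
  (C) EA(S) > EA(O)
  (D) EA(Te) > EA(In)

(C)

The general trend: electron affinity increases across a period and decreases down a group.
(A) Br (period 4, group 17) vs Ba (period 6, group 2): the stated order agrees with the simple trend.
(B) P (period 3, group 15) vs Al (period 3, group 13): the stated order agrees with the simple trend.
(C) S (period 3, group 16) vs O (period 2, group 16): the stated order contradicts the simple trend.
(D) Te (period 5, group 16) vs In (period 5, group 13): the stated order agrees with the simple trend.
The exception is (C): the compact 2p subshell of O repels the added electron more than S's larger 3p does.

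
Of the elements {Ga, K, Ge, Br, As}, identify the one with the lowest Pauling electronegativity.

K

K is in period 4, group 1; Ga is in period 4, group 13; Ge is in period 4, group 14; As is in period 4, group 15; Br is in period 4, group 17.
EN rises left→right (higher Z_eff, smaller atoms) and falls top→bottom (larger, more shielded atoms).
All lie in period 4, so electronegativity increases left to right.
The lowest Pauling electronegativity among these belongs to K.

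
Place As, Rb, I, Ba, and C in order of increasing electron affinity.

C is in period 2, group 14; As is in period 4, group 15; Rb is in period 5, group 1; I is in period 5, group 17; Ba is in period 6, group 2.
EA tends to increase across a period and decrease down a group, though the pattern is less regular than for IE or radius.
Here both period and group differ, so the two effects have to be weighed against each other.
Rb > Ba: the two effects oppose for this pair; the down-group effect wins (47 vs 14 kJ/mol).
As > Rb: both effects reinforce here, so As is clearly the higher of the two.
C > As: the two effects oppose for this pair; the down-group effect wins (122 vs 78 kJ/mol).
I > C: the two effects oppose for this pair; the across-period effect wins (295 vs 122 kJ/mol).
Approximate values (kJ/mol): C 122, As 78, Rb 47, I 295, Ba 14.
So from lowest to highest: Ba < Rb < As < C < I.

Ba, Rb, As, C, I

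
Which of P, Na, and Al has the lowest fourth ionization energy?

Consider each +3 ion: P³⁺ still has 2 valence electrons; Na³⁺ is already 2 electrons into the core; Al³⁺ is the bare [Ne] core.
Core electrons are held far more tightly than valence electrons, so Na and Al top the IE_4 order.
Approximate IE_4 values (kJ/mol): P 4964, Na 9543, Al 11577.
Overall IE_4 order: P < Na < Al.

P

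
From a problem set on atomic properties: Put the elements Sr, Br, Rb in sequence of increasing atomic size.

Br, Sr, Rb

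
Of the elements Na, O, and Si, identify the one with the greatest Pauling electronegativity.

O

Electronegativity increases across a period and decreases down a group, tracking effective nuclear charge and atomic size.
Neither a single period nor a single group — weigh both effects.
Si > Na: both are in period 3; the period trend gives Si the larger value.
O > Si: relative to Si, both the across-period and down-group shifts push O's electronegativity up.
For reference (Pauling): O 3.44, Na 0.93, Si 1.90.
The greatest Pauling electronegativity among these belongs to O.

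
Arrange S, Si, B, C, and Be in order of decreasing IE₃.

Be > C > B > S > Si

IE_3 is the cost of taking one more electron from the +2 cation: S²⁺ still has 4 valence electrons; Si²⁺ still has 2 valence electrons; B²⁺ still has 1 valence electron; C²⁺ still has 2 valence electrons; Be²⁺ is the bare [He] core.
Core electrons are held far more tightly than valence electrons, so Be tops the IE_3 order.
Valence configurations: S²⁺ [Ne]3s²3p², Si²⁺ [Ne]3s², B²⁺ [He]2s¹, C²⁺ [He]2s².
Approximate IE_3 values (kJ/mol): S 3357, Si 3232, B 3660, C 4620, Be 14849.
Hence IE_3: Si < S < B < C < Be.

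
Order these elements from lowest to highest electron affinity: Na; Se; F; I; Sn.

F is in period 2, group 17; Na is in period 3, group 1; Se is in period 4, group 16; Sn is in period 5, group 14; I is in period 5, group 17.
Electron affinity generally becomes more exothermic across a period toward the halogens and less exothermic down a group.
These span different periods and groups, so the two trends combine.
Sn > Na: period and group pull opposite ways; the across-period shift dominates (107 vs 53 kJ/mol).
Se > Sn: relative to Sn, both the across-period and down-group shifts push Se's electron affinity up.
I > Se: the two effects oppose for this pair; the across-period effect wins (295 vs 195 kJ/mol).
F > I: they share group 17; the group trend gives F the larger value.
Tabulated electron affinity (kJ/mol): F 328, Na 53, Se 195, Sn 107, I 295.
So from lowest to highest: Na < Sn < Se < I < F.

Na < Sn < Se < I < F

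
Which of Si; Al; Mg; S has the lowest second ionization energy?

IE_2 is the cost of taking one more electron from the +1 cation: Si⁺ still has 3 valence electrons; Al⁺ still has 2 valence electrons; Mg⁺ still has 1 valence electron; S⁺ still has 5 valence electrons.
All are still removing valence electrons, so compare the +1 ions as you would atoms: IE_2 generally rises across a period (higher Z_eff) and falls down a group (larger shell), subject to the usual subshell exceptions.
Valence configurations: Si⁺ [Ne]3s²3p¹, Al⁺ [Ne]3s², Mg⁺ [Ne]3s¹, S⁺ [Ne]3s²3p³.
Si⁺ loses a lone 3p electron whereas Al⁺ must break into a filled 3s² pair, so IE_2(Al) > IE_2(Si) even though Si has the higher nuclear charge.
The numbers (kJ/mol): Si 1577, Al 1817, Mg 1451, S 2252.
Overall IE_2 order: Mg < Si < Al < S.

Mg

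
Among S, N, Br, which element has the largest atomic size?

N is in period 2, group 15; S is in period 3, group 16; Br is in period 4, group 17.
Radius decreases left→right (rising Z_eff, same n) and increases top→bottom (higher n).
A diagonal step moves right (one effect) and down (the opposite effect) at once.
S > N: the two effects oppose for this pair; the down-group effect wins (103 vs 71 pm).
Br > S: the two effects oppose for this pair; the down-group effect wins (114 vs 103 pm).
Approximate values (pm): N 71, S 103, Br 114.
The largest atomic size among these belongs to Br.

Br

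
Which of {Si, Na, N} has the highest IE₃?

IE_3 is the cost of taking one more electron from the +2 cation: Si²⁺ still has 2 valence electrons; Na²⁺ is already 1 electron into the core; N²⁺ still has 3 valence electrons.
Pulling an electron out of a noble-gas core costs far more than removing a remaining valence electron, so Na sits at the high end of IE_3.
Valence configurations: Si²⁺ [Ne]3s², N²⁺ [He]2s²2p¹.
The numbers (kJ/mol): Si 3232, Na 6910, N 4578.
Overall IE_3 order: Si < N < Na.

Na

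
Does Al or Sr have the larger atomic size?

Sr

Al is in period 3, group 13; Sr is in period 5, group 2.
Atomic radius shrinks across a period as nuclear charge pulls the same shell inward, and grows down a group as new shells are added.
Neither a single period nor a single group — weigh both effects.
Sr > Al: both effects reinforce here, so Sr is clearly the larger of the two.
Approximate values (pm): Al 126, Sr 185.
So Sr has the larger atomic size (Sr > Al).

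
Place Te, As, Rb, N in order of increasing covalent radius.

N < As < Te < Rb

N is in period 2, group 15; As is in period 4, group 15; Rb is in period 5, group 1; Te is in period 5, group 16.
Moving right in a period, electrons are added to the same shell under a stronger nuclear pull, so atoms get smaller; moving down, a new shell is opened and atoms get larger.
Neither a single period nor a single group — weigh both effects.
As > N: they share group 15; the group trend gives As the larger value.
Te > As: period and group pull opposite ways; the down-group shift dominates (136 vs 121 pm).
Rb > Te: both are in period 5; the period trend gives Rb the larger value.
Tabulated atomic radius (pm): N 71, As 121, Rb 210, Te 136.
So from smallest to largest: N < As < Te < Rb.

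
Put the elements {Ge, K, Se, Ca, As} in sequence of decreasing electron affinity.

Atoms with high Z_eff and room in the valence shell (especially the halogens) have the most exothermic electron affinities.
All lie in period 4; the across-period trend (electron affinity increases left to right) applies, with the exception below.
Note the exception: K has a higher electron affinity than Ca, contrary to the simple trend — adding an electron to Ca (ns²) has to open a new, higher-energy np subshell, which is unfavourable.
Note the exception: Ge has a higher electron affinity than As, contrary to the simple trend — adding an electron to As's half-filled 4p³ is unfavourable, so Ge (4p²) has the more exothermic EA.
Tabulated electron affinity (kJ/mol): K 48, Ca 2, Ge 119, As 78, Se 195.
So from highest to lowest: Se > Ge > As > K > Ca.

Se, Ge, As, K, Ca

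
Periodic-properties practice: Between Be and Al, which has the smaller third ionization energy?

Al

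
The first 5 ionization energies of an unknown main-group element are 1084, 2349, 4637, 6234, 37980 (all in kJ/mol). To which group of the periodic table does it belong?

Group 14

Look for the largest jump between consecutive ionization energies: IE5/IE4 ≈ 6.1, far larger than any earlier ratio.
That jump marks the point where a core electron is being removed. So the atom has 4 valence electrons.
A main-group element with 4 valence electrons is in group 14.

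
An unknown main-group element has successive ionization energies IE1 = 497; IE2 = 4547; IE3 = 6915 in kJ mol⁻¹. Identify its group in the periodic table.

Group 1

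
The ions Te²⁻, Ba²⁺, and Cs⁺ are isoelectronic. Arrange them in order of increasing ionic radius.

All of these have 54 electrons, so size is governed by nuclear charge alone: the more protons, the stronger the pull on the same electron cloud, and the smaller the ion.
Nuclear charges: Ba²⁺ (Z=56), Cs⁺ (Z=55), Te²⁻ (Z=52).
Smallest to largest: Ba²⁺ < Cs⁺ < Te²⁻.

Ba²⁺ < Cs⁺ < Te²⁻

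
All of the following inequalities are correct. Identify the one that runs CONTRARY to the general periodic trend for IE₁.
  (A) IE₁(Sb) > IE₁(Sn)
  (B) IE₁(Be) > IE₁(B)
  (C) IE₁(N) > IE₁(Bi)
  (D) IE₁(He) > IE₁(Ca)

(B)

The general trend: IE₁ increases across a period and decreases down a group.
(A) Sb (period 5, group 15) vs Sn (period 5, group 14): the stated order agrees with the simple trend.
(B) Be (period 2, group 2) vs B (period 2, group 13): the stated order contradicts the simple trend.
(C) N (period 2, group 15) vs Bi (period 6, group 15): the stated order agrees with the simple trend.
(D) He (period 1, group 18) vs Ca (period 4, group 2): the stated order agrees with the simple trend.
The exception is (B): removing B's lone 2p electron is easier than breaking Be's filled 2s².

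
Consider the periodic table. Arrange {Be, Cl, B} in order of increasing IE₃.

B < Cl < Be

After 2 electrons have been removed, what remains? Be²⁺ is the bare [He] core; Cl²⁺ still has 5 valence electrons; B²⁺ still has 1 valence electron.
Core electrons are held far more tightly than valence electrons, so Be tops the IE_3 order.
Valence configurations: Cl²⁺ [Ne]3s²3p³, B²⁺ [He]2s¹.
The numbers (kJ/mol): Be 14849, Cl 3822, B 3660.
Hence IE_3: B < Cl < Be.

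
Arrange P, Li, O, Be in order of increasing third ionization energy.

After 2 electrons have been removed, what remains? P²⁺ still has 3 valence electrons; Li²⁺ is already 1 electron into the core; O²⁺ still has 4 valence electrons; Be²⁺ is the bare [He] core.
Breaking into a closed-shell core is much more expensive than removing a leftover valence electron — Li and Be have the largest IE_3 here.
Valence configurations: P²⁺ [Ne]3s²3p¹, O²⁺ [He]2s²2p².
The numbers (kJ/mol): P 2914, Li 11815, O 5300, Be 14849.
Hence IE_3: P < O < Li < Be.

P, O, Li, Be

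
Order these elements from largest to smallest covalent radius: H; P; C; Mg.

H is in period 1, group 1; C is in period 2, group 14; Mg is in period 3, group 2; P is in period 3, group 15.
Radius decreases left→right (rising Z_eff, same n) and increases top→bottom (higher n).
Here both period and group differ, so the two effects have to be weighed against each other.
C > H: period and group pull opposite ways; the down-group shift dominates (75 vs 32 pm).
P > C: the two effects oppose for this pair; the down-group effect wins (111 vs 75 pm).
Mg > P: both are in period 3; the period trend gives Mg the larger value.
For reference (pm): H 32, C 75, Mg 139, P 111.
So from largest to smallest: Mg > P > C > H.

Mg > P > C > H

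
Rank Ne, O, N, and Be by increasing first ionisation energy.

Be is in period 2, group 2; N is in period 2, group 15; O is in period 2, group 16; Ne is in period 2, group 18.
First ionization energy rises across a period (greater Z_eff holds electrons more tightly) and falls down a group (valence electrons are farther from the nucleus).
All lie in period 2; the across-period trend (first ionization energy increases left to right) applies, with the exception below.
Note the exception: N has a higher first ionization energy than O, contrary to the simple trend — pairing an electron in O's 2p⁴ costs repulsion energy, so O ionizes more easily than half-filled N (2p³).
Tabulated first ionization energy (kJ/mol): Be 900, N 1402, O 1314, Ne 2081.
So from lowest to highest: Be < O < N < Ne.

Be < O < N < Ne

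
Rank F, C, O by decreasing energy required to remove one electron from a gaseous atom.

F, O, C

Across a period the outer electron is held more tightly (higher IE₁); down a group it sits in a higher shell, more shielded, and comes off more easily.
All lie in period 2, so first ionization energy increases left to right.
So from highest to lowest: F > O > C.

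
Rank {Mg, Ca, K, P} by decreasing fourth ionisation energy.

Mg, Ca, K, P

After 3 electrons have been removed, what remains? Mg³⁺ is already 1 electron into the core; Ca³⁺ is already 1 electron into the core; K³⁺ is already 2 electrons into the core; P³⁺ still has 2 valence electrons.
Core electrons are held far more tightly than valence electrons, so K, Ca and Mg top the IE_4 order.
Approximate IE_4 values (kJ/mol): Mg 10543, Ca 6491, K 5877, P 4964.
Overall IE_4 order: P < K < Ca < Mg.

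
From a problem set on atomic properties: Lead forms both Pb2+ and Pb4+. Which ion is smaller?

Both ions have Z = 82 protons, but Pb4+ has lost more electrons, so its remaining electrons feel a larger effective nuclear charge per electron and are pulled in more tightly.
Higher positive charge → smaller ion, so Pb2+ > Pb4+.

Pb4+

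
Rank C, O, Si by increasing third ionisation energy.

Si < C < O

IE_3 is the cost of taking one more electron from the +2 cation: C²⁺ still has 2 valence electrons; O²⁺ still has 4 valence electrons; Si²⁺ still has 2 valence electrons.
All are still removing valence electrons, so compare the +2 ions as you would atoms: IE_3 generally rises across a period (higher Z_eff) and falls down a group (larger shell), subject to the usual subshell exceptions.
Valence configurations: C²⁺ [He]2s², O²⁺ [He]2s²2p², Si²⁺ [Ne]3s².
Approximate IE_3 values (kJ/mol): C 4620, O 5300, Si 3232.
Overall IE_3 order: Si < C < O.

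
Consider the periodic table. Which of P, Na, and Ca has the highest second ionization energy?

After 1 electron has been removed, what remains? P⁺ still has 4 valence electrons; Na⁺ is the bare [Ne] core; Ca⁺ still has 1 valence electron.
Breaking into a closed-shell core is much more expensive than removing a leftover valence electron — Na has the largest IE_2 here.
Valence configurations: P⁺ [Ne]3s²3p², Ca⁺ [Ar]4s¹.
Approximate IE_2 values (kJ/mol): P 1907, Na 4562, Ca 1145.
Putting it together, IE_2: Ca < P < Na.

Na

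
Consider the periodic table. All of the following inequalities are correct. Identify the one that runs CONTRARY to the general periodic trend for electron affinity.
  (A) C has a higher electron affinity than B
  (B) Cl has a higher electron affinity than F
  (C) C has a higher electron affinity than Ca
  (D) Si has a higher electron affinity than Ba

The general trend: electron affinity increases across a period and decreases down a group.
(A) C (period 2, group 14) vs B (period 2, group 13): the stated order agrees with the simple trend.
(B) Cl (period 3, group 17) vs F (period 2, group 17): the stated order contradicts the simple trend.
(C) C (period 2, group 14) vs Ca (period 4, group 2): the stated order agrees with the simple trend.
(D) Si (period 3, group 14) vs Ba (period 6, group 2): the stated order agrees with the simple trend.
The exception is (B): F's small 2p subshell makes the incoming electron feel strong e⁻–e⁻ repulsion, so Cl actually releases more energy on gaining an electron.

(B)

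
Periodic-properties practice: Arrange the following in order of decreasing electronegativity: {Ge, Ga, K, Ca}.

Ge > Ga > Ca > K

K is in period 4, group 1; Ca is in period 4, group 2; Ga is in period 4, group 13; Ge is in period 4, group 14.
EN rises left→right (higher Z_eff, smaller atoms) and falls top→bottom (larger, more shielded atoms).
All lie in period 4, so electronegativity increases left to right.
So from highest to lowest: Ge > Ga > Ca > K.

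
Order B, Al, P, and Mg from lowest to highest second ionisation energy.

Mg < Al < P < B

The second ionization energy removes an electron from the +1 ion. For each element: B⁺ still has 2 valence electrons; Al⁺ still has 2 valence electrons; P⁺ still has 4 valence electrons; Mg⁺ still has 1 valence electron.
All are still removing valence electrons, so compare the +1 ions as you would atoms: IE_2 generally rises across a period (higher Z_eff) and falls down a group (larger shell), subject to the usual subshell exceptions.
Valence configurations: B⁺ [He]2s², Al⁺ [Ne]3s², P⁺ [Ne]3s²3p², Mg⁺ [Ne]3s¹.
The numbers (kJ/mol): B 2427, Al 1817, P 1907, Mg 1451.
Putting it together, IE_2: Mg < Al < P < B.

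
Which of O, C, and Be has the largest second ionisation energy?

IE_2 is the cost of taking one more electron from the +1 cation: O⁺ still has 5 valence electrons; C⁺ still has 3 valence electrons; Be⁺ still has 1 valence electron.
All are still removing valence electrons, so compare the +1 ions as you would atoms: IE_2 generally rises across a period (higher Z_eff) and falls down a group (larger shell), subject to the usual subshell exceptions.
Valence configurations: O⁺ [He]2s²2p³, C⁺ [He]2s²2p¹, Be⁺ [He]2s¹.
Approximate IE_2 values (kJ/mol): O 3388, C 2353, Be 1757.
Putting it together, IE_2: Be < C < O.

O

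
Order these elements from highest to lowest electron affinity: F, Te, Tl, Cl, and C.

C is in period 2, group 14; F is in period 2, group 17; Cl is in period 3, group 17; Te is in period 5, group 16; Tl is in period 6, group 13.
EA tends to increase across a period and decrease down a group, though the pattern is less regular than for IE or radius.
Here both period and group differ, so the two effects have to be weighed against each other.
C > Tl: relative to Tl, both the across-period and down-group shifts push C's electron affinity up.
Te > C: the two effects oppose for this pair; the across-period effect wins (190 vs 122 kJ/mol).
F > Te: both effects reinforce here, so F is clearly the higher of the two.
Cl > F: this pair runs against the simple trend — see the exception note.
Note the exception: Cl has a higher electron affinity than F, contrary to the simple trend — F's small 2p subshell makes the incoming electron feel strong e⁻–e⁻ repulsion, so Cl actually releases more energy on gaining an electron.
Tabulated electron affinity (kJ/mol): C 122, F 328, Cl 349, Te 190, Tl 19.
So from highest to lowest: Cl > F > Te > C > Tl.

Cl, F, Te, C, Tl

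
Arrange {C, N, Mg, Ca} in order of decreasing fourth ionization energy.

Mg > N > Ca > C

The fourth ionization energy removes an electron from the +3 ion. For each element: C³⁺ still has 1 valence electron; N³⁺ still has 2 valence electrons; Mg³⁺ is already 1 electron into the core; Ca³⁺ is already 1 electron into the core.
Usually core removal costs more than valence removal, but here the competition is close: a tightly held n=2 valence electron can cost more to remove than an n=3 core electron, so the actual values have to decide it.
Valence configurations: C³⁺ [He]2s¹, N³⁺ [He]2s².
The numbers (kJ/mol): C 6223, N 7475, Mg 10543, Ca 6491.
Overall IE_4 order: C < Ca < N < Mg.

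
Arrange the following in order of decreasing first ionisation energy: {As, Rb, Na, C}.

C, As, Na, Rb

IE₁ increases left→right with effective nuclear charge and decreases top→bottom as the valence shell moves farther out.
Here both period and group differ, so the two effects have to be weighed against each other.
Na > Rb: they share group 1; the group trend gives Na the larger value.
As > Na: period and group pull opposite ways; the across-period shift dominates (947 vs 496 kJ/mol).
C > As: period and group pull opposite ways; the down-group shift dominates (1086 vs 947 kJ/mol).
Approximate values (kJ/mol): C 1086, Na 496, As 947, Rb 403.
So from highest to lowest: C > As > Na > Rb.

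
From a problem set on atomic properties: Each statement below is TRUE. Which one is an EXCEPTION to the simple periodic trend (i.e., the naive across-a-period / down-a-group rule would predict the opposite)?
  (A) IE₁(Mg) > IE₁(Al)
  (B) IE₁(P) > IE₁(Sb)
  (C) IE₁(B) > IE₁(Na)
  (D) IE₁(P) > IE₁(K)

The general trend: IE₁ increases across a period and decreases down a group.
(A) Mg (period 3, group 2) vs Al (period 3, group 13): the stated order contradicts the simple trend.
(B) P (period 3, group 15) vs Sb (period 5, group 15): the stated order agrees with the simple trend.
(C) B (period 2, group 13) vs Na (period 3, group 1): the stated order agrees with the simple trend.
(D) P (period 3, group 15) vs K (period 4, group 1): the stated order agrees with the simple trend.
The exception is (A): Al's single 3p electron is easier to remove than one from Mg's filled 3s².

(A)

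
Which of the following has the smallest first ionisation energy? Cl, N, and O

Cl

N is in period 2, group 15; O is in period 2, group 16; Cl is in period 3, group 17.
IE₁ increases left→right with effective nuclear charge and decreases top→bottom as the valence shell moves farther out.
Neither a single period nor a single group — weigh both effects.
O > Cl: period and group pull opposite ways; the down-group shift dominates (1314 vs 1251 kJ/mol).
N > O: this pair runs against the simple trend — see the exception note.
Note the exception: N has a higher first ionization energy than O, contrary to the simple trend — pairing an electron in O's 2p⁴ costs repulsion energy, so O ionizes more easily than half-filled N (2p³).
For reference (kJ/mol): N 1402, O 1314, Cl 1251.
The smallest first ionisation energy among these belongs to Cl.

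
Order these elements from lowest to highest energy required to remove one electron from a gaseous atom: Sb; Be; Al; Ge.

Al < Ge < Sb < Be

Be is in period 2, group 2; Al is in period 3, group 13; Ge is in period 4, group 14; Sb is in period 5, group 15.
First ionization energy rises across a period (greater Z_eff holds electrons more tightly) and falls down a group (valence electrons are farther from the nucleus).
A diagonal step moves right (one effect) and down (the opposite effect) at once.
Ge > Al: the two effects oppose for this pair; the across-period effect wins (762 vs 578 kJ/mol).
Sb > Ge: period and group pull opposite ways; the across-period shift dominates (831 vs 762 kJ/mol).
Be > Sb: period and group pull opposite ways; the down-group shift dominates (900 vs 831 kJ/mol).
For reference (kJ/mol): Be 900, Al 578, Ge 762, Sb 831.
So from lowest to highest: Al < Ge < Sb < Be.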